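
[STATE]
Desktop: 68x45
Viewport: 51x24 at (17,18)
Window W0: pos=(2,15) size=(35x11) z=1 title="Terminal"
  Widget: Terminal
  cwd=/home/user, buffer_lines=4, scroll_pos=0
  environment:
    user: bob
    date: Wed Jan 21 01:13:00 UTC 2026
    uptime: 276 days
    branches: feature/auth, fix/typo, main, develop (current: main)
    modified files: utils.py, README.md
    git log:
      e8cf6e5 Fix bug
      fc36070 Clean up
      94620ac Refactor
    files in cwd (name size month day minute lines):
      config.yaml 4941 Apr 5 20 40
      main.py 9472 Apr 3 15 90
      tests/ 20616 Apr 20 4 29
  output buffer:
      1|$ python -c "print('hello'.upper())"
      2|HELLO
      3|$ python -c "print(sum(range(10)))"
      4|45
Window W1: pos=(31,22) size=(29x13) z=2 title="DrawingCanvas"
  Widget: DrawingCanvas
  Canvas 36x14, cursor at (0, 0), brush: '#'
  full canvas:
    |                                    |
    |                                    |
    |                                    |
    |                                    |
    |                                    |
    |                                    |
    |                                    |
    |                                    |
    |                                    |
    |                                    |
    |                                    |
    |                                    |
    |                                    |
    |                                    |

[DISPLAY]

rint('hello'.upper(┃                               
                   ┃                               
rint(sum(range(10))┃                               
                   ┃                               
              ┏━━━━━━━━━━━━━━━━━━━━━━━━━━━┓        
              ┃ DrawingCanvas             ┃        
              ┠───────────────────────────┨        
━━━━━━━━━━━━━━┃+                          ┃        
              ┃                           ┃        
              ┃                           ┃        
              ┃                           ┃        
              ┃                           ┃        
              ┃                           ┃        
              ┃                           ┃        
              ┃                           ┃        
              ┃                           ┃        
              ┗━━━━━━━━━━━━━━━━━━━━━━━━━━━┛        
                                                   
                                                   
                                                   
                                                   
                                                   
                                                   
                                                   


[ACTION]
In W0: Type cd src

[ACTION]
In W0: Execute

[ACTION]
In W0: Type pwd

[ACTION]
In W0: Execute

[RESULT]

rint(sum(range(10))┃                               
                   ┃                               
                   ┃                               
                   ┃                               
              ┏━━━━━━━━━━━━━━━━━━━━━━━━━━━┓        
              ┃ DrawingCanvas             ┃        
              ┠───────────────────────────┨        
━━━━━━━━━━━━━━┃+                          ┃        
              ┃                           ┃        
              ┃                           ┃        
              ┃                           ┃        
              ┃                           ┃        
              ┃                           ┃        
              ┃                           ┃        
              ┃                           ┃        
              ┃                           ┃        
              ┗━━━━━━━━━━━━━━━━━━━━━━━━━━━┛        
                                                   
                                                   
                                                   
                                                   
                                                   
                                                   
                                                   


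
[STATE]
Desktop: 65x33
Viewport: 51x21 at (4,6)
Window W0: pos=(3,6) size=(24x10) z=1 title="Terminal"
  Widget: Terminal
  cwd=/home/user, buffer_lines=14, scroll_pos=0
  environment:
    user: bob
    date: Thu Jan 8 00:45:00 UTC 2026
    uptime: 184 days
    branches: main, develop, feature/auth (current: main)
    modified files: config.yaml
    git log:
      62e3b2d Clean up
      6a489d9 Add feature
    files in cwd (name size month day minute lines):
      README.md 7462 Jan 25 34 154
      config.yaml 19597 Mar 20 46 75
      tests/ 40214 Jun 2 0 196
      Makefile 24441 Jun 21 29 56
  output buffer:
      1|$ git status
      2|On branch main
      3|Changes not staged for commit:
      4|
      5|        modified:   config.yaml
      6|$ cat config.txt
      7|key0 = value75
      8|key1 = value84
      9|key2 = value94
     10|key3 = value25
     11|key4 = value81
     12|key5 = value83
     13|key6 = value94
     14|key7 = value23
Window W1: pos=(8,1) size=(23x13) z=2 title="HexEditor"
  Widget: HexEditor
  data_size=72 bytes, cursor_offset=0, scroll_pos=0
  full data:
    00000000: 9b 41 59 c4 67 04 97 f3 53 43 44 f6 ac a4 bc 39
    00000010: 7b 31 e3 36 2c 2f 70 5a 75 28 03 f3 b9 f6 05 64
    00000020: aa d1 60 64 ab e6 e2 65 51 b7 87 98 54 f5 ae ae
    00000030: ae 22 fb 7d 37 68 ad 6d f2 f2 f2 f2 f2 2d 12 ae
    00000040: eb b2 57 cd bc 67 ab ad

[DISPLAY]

━━━━┃00000020  aa d1 60 64┃                        
 Ter┃00000030  ae 22 fb 7d┃                        
────┃00000040  eb b2 57 cd┃                        
$ gi┃                     ┃                        
On b┃                     ┃                        
Chan┃                     ┃                        
    ┃                     ┃                        
    ┗━━━━━━━━━━━━━━━━━━━━━┛                        
$ cat config.txt      ┃                            
━━━━━━━━━━━━━━━━━━━━━━┛                            
                                                   
                                                   
                                                   
                                                   
                                                   
                                                   
                                                   
                                                   
                                                   
                                                   
                                                   


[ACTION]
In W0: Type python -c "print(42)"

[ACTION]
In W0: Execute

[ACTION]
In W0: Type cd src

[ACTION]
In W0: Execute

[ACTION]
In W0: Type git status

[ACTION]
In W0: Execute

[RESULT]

━━━━┃00000020  aa d1 60 64┃                        
 Ter┃00000030  ae 22 fb 7d┃                        
────┃00000040  eb b2 57 cd┃                        
$ gi┃                     ┃                        
On b┃                     ┃                        
Chan┃                     ┃                        
    ┃                     ┃                        
    ┗━━━━━━━━━━━━━━━━━━━━━┛                        
$ █                   ┃                            
━━━━━━━━━━━━━━━━━━━━━━┛                            
                                                   
                                                   
                                                   
                                                   
                                                   
                                                   
                                                   
                                                   
                                                   
                                                   
                                                   


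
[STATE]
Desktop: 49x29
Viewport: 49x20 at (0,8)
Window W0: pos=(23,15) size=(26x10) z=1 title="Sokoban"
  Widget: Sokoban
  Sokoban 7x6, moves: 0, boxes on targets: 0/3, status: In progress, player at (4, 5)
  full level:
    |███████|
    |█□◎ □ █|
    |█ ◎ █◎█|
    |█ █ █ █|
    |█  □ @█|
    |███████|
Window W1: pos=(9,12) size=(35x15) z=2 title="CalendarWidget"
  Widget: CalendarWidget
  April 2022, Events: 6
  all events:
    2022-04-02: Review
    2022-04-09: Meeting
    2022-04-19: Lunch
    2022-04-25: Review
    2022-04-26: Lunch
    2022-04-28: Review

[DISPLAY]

                                                 
                                                 
                                                 
                                                 
         ┏━━━━━━━━━━━━━━━━━━━━━━━━━━━━━━━━━┓     
         ┃ CalendarWidget                  ┃     
         ┠─────────────────────────────────┨     
         ┃            April 2022           ┃━━━━┓
         ┃Mo Tu We Th Fr Sa Su             ┃    ┃
         ┃             1  2*  3            ┃────┨
         ┃ 4  5  6  7  8  9* 10            ┃    ┃
         ┃11 12 13 14 15 16 17             ┃    ┃
         ┃18 19* 20 21 22 23 24            ┃    ┃
         ┃25* 26* 27 28* 29 30             ┃    ┃
         ┃                                 ┃    ┃
         ┃                                 ┃    ┃
         ┃                                 ┃━━━━┛
         ┃                                 ┃     
         ┗━━━━━━━━━━━━━━━━━━━━━━━━━━━━━━━━━┛     
                                                 


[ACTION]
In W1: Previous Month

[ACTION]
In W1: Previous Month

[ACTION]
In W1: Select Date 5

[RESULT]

                                                 
                                                 
                                                 
                                                 
         ┏━━━━━━━━━━━━━━━━━━━━━━━━━━━━━━━━━┓     
         ┃ CalendarWidget                  ┃     
         ┠─────────────────────────────────┨     
         ┃          February 2022          ┃━━━━┓
         ┃Mo Tu We Th Fr Sa Su             ┃    ┃
         ┃    1  2  3  4 [ 5]  6           ┃────┨
         ┃ 7  8  9 10 11 12 13             ┃    ┃
         ┃14 15 16 17 18 19 20             ┃    ┃
         ┃21 22 23 24 25 26 27             ┃    ┃
         ┃28                               ┃    ┃
         ┃                                 ┃    ┃
         ┃                                 ┃    ┃
         ┃                                 ┃━━━━┛
         ┃                                 ┃     
         ┗━━━━━━━━━━━━━━━━━━━━━━━━━━━━━━━━━┛     
                                                 


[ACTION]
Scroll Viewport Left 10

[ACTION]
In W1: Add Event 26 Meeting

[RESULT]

                                                 
                                                 
                                                 
                                                 
         ┏━━━━━━━━━━━━━━━━━━━━━━━━━━━━━━━━━┓     
         ┃ CalendarWidget                  ┃     
         ┠─────────────────────────────────┨     
         ┃          February 2022          ┃━━━━┓
         ┃Mo Tu We Th Fr Sa Su             ┃    ┃
         ┃    1  2  3  4 [ 5]  6           ┃────┨
         ┃ 7  8  9 10 11 12 13             ┃    ┃
         ┃14 15 16 17 18 19 20             ┃    ┃
         ┃21 22 23 24 25 26* 27            ┃    ┃
         ┃28                               ┃    ┃
         ┃                                 ┃    ┃
         ┃                                 ┃    ┃
         ┃                                 ┃━━━━┛
         ┃                                 ┃     
         ┗━━━━━━━━━━━━━━━━━━━━━━━━━━━━━━━━━┛     
                                                 


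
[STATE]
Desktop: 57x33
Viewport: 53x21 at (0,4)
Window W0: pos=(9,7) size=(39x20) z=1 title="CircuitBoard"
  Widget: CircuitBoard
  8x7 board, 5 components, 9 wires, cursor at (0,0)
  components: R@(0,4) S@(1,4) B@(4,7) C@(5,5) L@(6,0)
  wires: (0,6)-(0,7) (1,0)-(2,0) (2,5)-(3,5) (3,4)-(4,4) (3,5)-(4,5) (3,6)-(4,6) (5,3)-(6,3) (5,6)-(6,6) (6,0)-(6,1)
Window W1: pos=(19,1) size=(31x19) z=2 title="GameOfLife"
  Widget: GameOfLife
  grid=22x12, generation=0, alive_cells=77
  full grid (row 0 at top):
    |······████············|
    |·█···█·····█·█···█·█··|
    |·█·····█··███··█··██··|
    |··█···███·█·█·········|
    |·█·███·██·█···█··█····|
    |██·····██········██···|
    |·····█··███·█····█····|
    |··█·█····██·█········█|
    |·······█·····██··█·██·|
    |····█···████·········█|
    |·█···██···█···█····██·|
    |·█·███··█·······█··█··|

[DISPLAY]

                   ┃Gen: 0                       ┃   
                   ┃······████············       ┃   
                   ┃·█···█·····█·█···█·█··       ┃   
         ┏━━━━━━━━━┃·█·····█··███··█··██··       ┃   
         ┃ CircuitB┃··█···███·█·█·········       ┃   
         ┠─────────┃·█·███·██·█···█··█····       ┃   
         ┃   0 1 2 ┃██·····██········██···       ┃   
         ┃0  [.]   ┃·····█··███·█····█····       ┃   
         ┃         ┃··█·█····██·█········█       ┃   
         ┃1   ·    ┃·······█·····██··█·██·       ┃   
         ┃    │    ┃····█···████·········█       ┃   
         ┃2   ·    ┃·█···██···█···█····██·       ┃   
         ┃         ┃·█·███··█·······█··█··       ┃   
         ┃3        ┃                             ┃   
         ┃         ┃                             ┃   
         ┃4        ┗━━━━━━━━━━━━━━━━━━━━━━━━━━━━━┛   
         ┃                                     ┃     
         ┃5               ·       C   ·        ┃     
         ┃                │           │        ┃     
         ┃6   L ─ ·       ·           ·        ┃     
         ┃Cursor: (0,0)                        ┃     


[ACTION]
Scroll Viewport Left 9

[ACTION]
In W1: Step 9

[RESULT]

                   ┃Gen: 9                       ┃   
                   ┃······················       ┃   
                   ┃··················█···       ┃   
         ┏━━━━━━━━━┃··················█···       ┃   
         ┃ CircuitB┃·········██████·······       ┃   
         ┠─────────┃······████████·██·····       ┃   
         ┃   0 1 2 ┃██···█·██·█··█··█··███       ┃   
         ┃0  [.]   ┃█····█··█······█·█·█·█       ┃   
         ┃         ┃█····██·█·····█·████·█       ┃   
         ┃1   ·    ┃█·████··█····██·█·····       ┃   
         ┃    │    ┃·██··············█····       ┃   
         ┃2   ·    ┃·██·········█···██····       ┃   
         ┃         ┃············███·······       ┃   
         ┃3        ┃                             ┃   
         ┃         ┃                             ┃   
         ┃4        ┗━━━━━━━━━━━━━━━━━━━━━━━━━━━━━┛   
         ┃                                     ┃     
         ┃5               ·       C   ·        ┃     
         ┃                │           │        ┃     
         ┃6   L ─ ·       ·           ·        ┃     
         ┃Cursor: (0,0)                        ┃     


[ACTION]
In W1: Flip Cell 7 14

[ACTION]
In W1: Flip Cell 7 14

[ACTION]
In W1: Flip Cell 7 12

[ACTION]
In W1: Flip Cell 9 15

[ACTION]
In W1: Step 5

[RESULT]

                   ┃Gen: 14                      ┃   
                   ┃······················       ┃   
                   ┃······················       ┃   
         ┏━━━━━━━━━┃······················       ┃   
         ┃ CircuitB┃······················       ┃   
         ┠─────────┃····█·············██··       ┃   
         ┃   0 1 2 ┃██···█·············██·       ┃   
         ┃0  [.]   ┃······█·██············       ┃   
         ┃         ┃·····█····█···········       ┃   
         ┃1   ·    ┃█··█·····█············       ┃   
         ┃    │    ┃····█·················       ┃   
         ┃2   ·    ┃·····██····██·········       ┃   
         ┃         ┃···········██·········       ┃   
         ┃3        ┃                             ┃   
         ┃         ┃                             ┃   
         ┃4        ┗━━━━━━━━━━━━━━━━━━━━━━━━━━━━━┛   
         ┃                                     ┃     
         ┃5               ·       C   ·        ┃     
         ┃                │           │        ┃     
         ┃6   L ─ ·       ·           ·        ┃     
         ┃Cursor: (0,0)                        ┃     


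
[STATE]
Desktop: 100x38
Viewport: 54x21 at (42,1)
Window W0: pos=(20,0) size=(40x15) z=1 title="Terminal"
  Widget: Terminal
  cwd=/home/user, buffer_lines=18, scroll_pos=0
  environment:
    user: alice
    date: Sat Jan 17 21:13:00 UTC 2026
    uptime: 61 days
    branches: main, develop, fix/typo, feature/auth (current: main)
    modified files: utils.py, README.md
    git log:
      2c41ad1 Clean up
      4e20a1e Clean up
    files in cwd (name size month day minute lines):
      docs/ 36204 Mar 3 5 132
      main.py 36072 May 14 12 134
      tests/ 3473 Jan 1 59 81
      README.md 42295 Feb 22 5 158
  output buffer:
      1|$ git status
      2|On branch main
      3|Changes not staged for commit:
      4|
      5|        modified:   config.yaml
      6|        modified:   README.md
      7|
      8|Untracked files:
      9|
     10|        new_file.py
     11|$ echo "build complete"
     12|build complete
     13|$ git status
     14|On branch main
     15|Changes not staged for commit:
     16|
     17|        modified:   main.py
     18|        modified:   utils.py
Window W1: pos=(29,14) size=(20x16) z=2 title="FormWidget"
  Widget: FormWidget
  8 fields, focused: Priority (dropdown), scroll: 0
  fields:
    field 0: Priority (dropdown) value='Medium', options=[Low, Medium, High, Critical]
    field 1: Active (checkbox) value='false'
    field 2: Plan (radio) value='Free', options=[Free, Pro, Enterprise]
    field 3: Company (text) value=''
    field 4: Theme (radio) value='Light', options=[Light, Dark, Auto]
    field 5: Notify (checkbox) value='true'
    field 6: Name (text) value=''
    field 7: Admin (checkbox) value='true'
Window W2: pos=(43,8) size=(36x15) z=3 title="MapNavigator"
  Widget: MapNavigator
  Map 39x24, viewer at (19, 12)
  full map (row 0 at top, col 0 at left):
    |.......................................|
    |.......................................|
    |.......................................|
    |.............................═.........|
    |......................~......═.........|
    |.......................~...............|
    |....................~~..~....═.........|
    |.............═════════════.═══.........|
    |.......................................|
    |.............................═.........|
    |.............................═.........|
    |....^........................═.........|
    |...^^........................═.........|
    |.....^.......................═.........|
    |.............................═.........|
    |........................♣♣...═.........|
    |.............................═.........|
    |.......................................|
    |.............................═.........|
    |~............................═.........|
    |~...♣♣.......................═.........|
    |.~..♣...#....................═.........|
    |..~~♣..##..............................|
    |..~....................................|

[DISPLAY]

                 ┃                                    
─────────────────┨                                    
                 ┃                                    
                 ┃                                    
r commit:        ┃                                    
                 ┃                                    
onfig.yaml       ┃                                    
E┏━━━━━━━━━━━━━━━━━━━━━━━━━━━━━━━━━━┓                 
 ┃ MapNavigator                     ┃                 
 ┠──────────────────────────────────┨                 
 ┃...........═════════════.═══......┃                 
 ┃..................................┃                 
e┃...........................═......┃                 
━┃...........................═......┃                 
 ┃..^........................═......┃                 
─┃.^^..............@.........═......┃                 
 ┃...^.......................═......┃                 
 ┃...........................═......┃                 
 ┃......................♣♣...═......┃                 
 ┃...........................═......┃                 
 ┃..................................┃                 


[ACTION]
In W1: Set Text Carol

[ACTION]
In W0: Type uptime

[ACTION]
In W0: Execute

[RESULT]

                 ┃                                    
─────────────────┨                                    
e"               ┃                                    
                 ┃                                    
                 ┃                                    
                 ┃                                    
r commit:        ┃                                    
 ┏━━━━━━━━━━━━━━━━━━━━━━━━━━━━━━━━━━┓                 
a┃ MapNavigator                     ┃                 
t┠──────────────────────────────────┨                 
 ┃...........═════════════.═══......┃                 
 ┃..................................┃                 
 ┃...........................═......┃                 
━┃...........................═......┃                 
 ┃..^........................═......┃                 
─┃.^^..............@.........═......┃                 
 ┃...^.......................═......┃                 
 ┃...........................═......┃                 
 ┃......................♣♣...═......┃                 
 ┃...........................═......┃                 
 ┃..................................┃                 


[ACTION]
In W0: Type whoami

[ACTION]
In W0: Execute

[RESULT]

                 ┃                                    
─────────────────┨                                    
                 ┃                                    
                 ┃                                    
r commit:        ┃                                    
                 ┃                                    
ain.py           ┃                                    
t┏━━━━━━━━━━━━━━━━━━━━━━━━━━━━━━━━━━┓                 
 ┃ MapNavigator                     ┃                 
 ┠──────────────────────────────────┨                 
 ┃...........═════════════.═══......┃                 
 ┃..................................┃                 
 ┃...........................═......┃                 
━┃...........................═......┃                 
 ┃..^........................═......┃                 
─┃.^^..............@.........═......┃                 
 ┃...^.......................═......┃                 
 ┃...........................═......┃                 
 ┃......................♣♣...═......┃                 
 ┃...........................═......┃                 
 ┃..................................┃                 


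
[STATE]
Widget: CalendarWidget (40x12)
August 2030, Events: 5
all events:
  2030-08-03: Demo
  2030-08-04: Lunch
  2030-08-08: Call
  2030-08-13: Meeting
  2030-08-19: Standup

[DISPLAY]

              August 2030               
Mo Tu We Th Fr Sa Su                    
          1  2  3*  4*                  
 5  6  7  8*  9 10 11                   
12 13* 14 15 16 17 18                   
19* 20 21 22 23 24 25                   
26 27 28 29 30 31                       
                                        
                                        
                                        
                                        
                                        


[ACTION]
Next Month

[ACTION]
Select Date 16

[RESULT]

             September 2030             
Mo Tu We Th Fr Sa Su                    
                   1                    
 2  3  4  5  6  7  8                    
 9 10 11 12 13 14 15                    
[16] 17 18 19 20 21 22                  
23 24 25 26 27 28 29                    
30                                      
                                        
                                        
                                        
                                        


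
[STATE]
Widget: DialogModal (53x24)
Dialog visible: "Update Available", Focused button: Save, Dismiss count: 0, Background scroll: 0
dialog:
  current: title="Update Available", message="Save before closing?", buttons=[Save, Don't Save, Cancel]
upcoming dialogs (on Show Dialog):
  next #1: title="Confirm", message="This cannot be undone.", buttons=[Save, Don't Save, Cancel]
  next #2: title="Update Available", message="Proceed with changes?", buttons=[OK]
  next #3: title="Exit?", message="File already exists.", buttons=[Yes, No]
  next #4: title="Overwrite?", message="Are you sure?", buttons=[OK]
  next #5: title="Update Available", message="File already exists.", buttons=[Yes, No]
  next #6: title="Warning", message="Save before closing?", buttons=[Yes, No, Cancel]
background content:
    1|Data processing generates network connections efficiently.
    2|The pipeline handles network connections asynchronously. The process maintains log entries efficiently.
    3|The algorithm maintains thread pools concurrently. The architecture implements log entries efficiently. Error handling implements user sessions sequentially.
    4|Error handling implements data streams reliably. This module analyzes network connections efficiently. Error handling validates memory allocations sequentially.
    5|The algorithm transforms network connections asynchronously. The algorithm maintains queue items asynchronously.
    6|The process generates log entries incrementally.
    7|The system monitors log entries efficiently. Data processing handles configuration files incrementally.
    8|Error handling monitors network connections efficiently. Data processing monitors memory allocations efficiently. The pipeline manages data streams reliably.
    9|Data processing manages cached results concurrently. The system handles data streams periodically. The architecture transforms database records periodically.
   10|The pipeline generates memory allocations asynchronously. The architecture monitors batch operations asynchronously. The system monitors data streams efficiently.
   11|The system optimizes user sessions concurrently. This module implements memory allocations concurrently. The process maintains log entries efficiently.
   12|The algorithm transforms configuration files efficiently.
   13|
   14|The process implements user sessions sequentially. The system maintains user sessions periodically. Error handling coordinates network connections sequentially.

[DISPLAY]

Data processing generates network connections efficie
The pipeline handles network connections asynchronous
The algorithm maintains thread pools concurrently. Th
Error handling implements data streams reliably. This
The algorithm transforms network connections asynchro
The process generates log entries incrementally.     
The system monitors log entries efficiently. Data pro
Error handling monitors network connections efficient
Data processing manages cached results concurrently. 
The pipeli┌──────────────────────────────┐asynchronou
The system│       Update Available       │ently. This
The algori│     Save before closing?     │es efficien
          │ [Save]  Don't Save   Cancel  │           
The proces└──────────────────────────────┘ntially. Th
                                                     
                                                     
                                                     
                                                     
                                                     
                                                     
                                                     
                                                     
                                                     
                                                     


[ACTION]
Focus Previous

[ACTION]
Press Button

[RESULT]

Data processing generates network connections efficie
The pipeline handles network connections asynchronous
The algorithm maintains thread pools concurrently. Th
Error handling implements data streams reliably. This
The algorithm transforms network connections asynchro
The process generates log entries incrementally.     
The system monitors log entries efficiently. Data pro
Error handling monitors network connections efficient
Data processing manages cached results concurrently. 
The pipeline generates memory allocations asynchronou
The system optimizes user sessions concurrently. This
The algorithm transforms configuration files efficien
                                                     
The process implements user sessions sequentially. Th
                                                     
                                                     
                                                     
                                                     
                                                     
                                                     
                                                     
                                                     
                                                     
                                                     


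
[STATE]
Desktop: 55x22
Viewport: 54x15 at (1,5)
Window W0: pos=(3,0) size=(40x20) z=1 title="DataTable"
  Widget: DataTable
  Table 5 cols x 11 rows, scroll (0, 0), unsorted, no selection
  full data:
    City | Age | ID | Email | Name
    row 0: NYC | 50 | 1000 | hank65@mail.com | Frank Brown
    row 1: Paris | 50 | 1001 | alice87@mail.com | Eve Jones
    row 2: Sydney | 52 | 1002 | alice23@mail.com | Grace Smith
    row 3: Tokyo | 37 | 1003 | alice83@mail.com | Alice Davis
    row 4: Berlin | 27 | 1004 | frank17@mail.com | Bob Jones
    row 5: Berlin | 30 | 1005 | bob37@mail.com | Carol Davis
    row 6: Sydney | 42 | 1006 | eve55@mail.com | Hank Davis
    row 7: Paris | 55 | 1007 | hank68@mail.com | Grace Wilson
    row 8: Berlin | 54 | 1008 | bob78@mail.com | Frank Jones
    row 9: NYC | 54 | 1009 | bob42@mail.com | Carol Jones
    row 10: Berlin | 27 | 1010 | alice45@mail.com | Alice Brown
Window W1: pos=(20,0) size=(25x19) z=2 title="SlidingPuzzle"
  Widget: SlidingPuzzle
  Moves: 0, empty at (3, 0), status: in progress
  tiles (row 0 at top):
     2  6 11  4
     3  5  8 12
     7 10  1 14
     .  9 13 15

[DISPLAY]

  ┃NYC   │50 │1000│┃├────┼────┼────┼────┤  ┃          
  ┃Paris │50 │1001│┃│  3 │  5 │  8 │ 12 │  ┃          
  ┃Sydney│52 │1002│┃├────┼────┼────┼────┤  ┃          
  ┃Tokyo │37 │1003│┃│  7 │ 10 │  1 │ 14 │  ┃          
  ┃Berlin│27 │1004│┃├────┼────┼────┼────┤  ┃          
  ┃Berlin│30 │1005│┃│    │  9 │ 13 │ 15 │  ┃          
  ┃Sydney│42 │1006│┃└────┴────┴────┴────┘  ┃          
  ┃Paris │55 │1007│┃Moves: 0               ┃          
  ┃Berlin│54 │1008│┃                       ┃          
  ┃NYC   │54 │1009│┃                       ┃          
  ┃Berlin│27 │1010│┃                       ┃          
  ┃                ┃                       ┃          
  ┃                ┃                       ┃          
  ┃                ┗━━━━━━━━━━━━━━━━━━━━━━━┛          
  ┗━━━━━━━━━━━━━━━━━━━━━━━━━━━━━━━━━━━━━━┛            


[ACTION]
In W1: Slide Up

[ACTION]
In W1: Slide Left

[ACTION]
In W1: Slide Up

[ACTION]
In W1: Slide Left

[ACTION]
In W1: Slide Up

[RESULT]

  ┃NYC   │50 │1000│┃├────┼────┼────┼────┤  ┃          
  ┃Paris │50 │1001│┃│  3 │  5 │  8 │ 12 │  ┃          
  ┃Sydney│52 │1002│┃├────┼────┼────┼────┤  ┃          
  ┃Tokyo │37 │1003│┃│  7 │ 10 │  1 │ 14 │  ┃          
  ┃Berlin│27 │1004│┃├────┼────┼────┼────┤  ┃          
  ┃Berlin│30 │1005│┃│  9 │ 13 │    │ 15 │  ┃          
  ┃Sydney│42 │1006│┃└────┴────┴────┴────┘  ┃          
  ┃Paris │55 │1007│┃Moves: 2               ┃          
  ┃Berlin│54 │1008│┃                       ┃          
  ┃NYC   │54 │1009│┃                       ┃          
  ┃Berlin│27 │1010│┃                       ┃          
  ┃                ┃                       ┃          
  ┃                ┃                       ┃          
  ┃                ┗━━━━━━━━━━━━━━━━━━━━━━━┛          
  ┗━━━━━━━━━━━━━━━━━━━━━━━━━━━━━━━━━━━━━━┛            


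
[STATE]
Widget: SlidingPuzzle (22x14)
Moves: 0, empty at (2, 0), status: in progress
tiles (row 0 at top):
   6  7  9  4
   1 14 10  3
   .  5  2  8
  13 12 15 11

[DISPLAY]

┌────┬────┬────┬────┐ 
│  6 │  7 │  9 │  4 │ 
├────┼────┼────┼────┤ 
│  1 │ 14 │ 10 │  3 │ 
├────┼────┼────┼────┤ 
│    │  5 │  2 │  8 │ 
├────┼────┼────┼────┤ 
│ 13 │ 12 │ 15 │ 11 │ 
└────┴────┴────┴────┘ 
Moves: 0              
                      
                      
                      
                      


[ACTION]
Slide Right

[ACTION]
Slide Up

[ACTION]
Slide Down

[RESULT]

┌────┬────┬────┬────┐ 
│  6 │  7 │  9 │  4 │ 
├────┼────┼────┼────┤ 
│  1 │ 14 │ 10 │  3 │ 
├────┼────┼────┼────┤ 
│    │  5 │  2 │  8 │ 
├────┼────┼────┼────┤ 
│ 13 │ 12 │ 15 │ 11 │ 
└────┴────┴────┴────┘ 
Moves: 2              
                      
                      
                      
                      


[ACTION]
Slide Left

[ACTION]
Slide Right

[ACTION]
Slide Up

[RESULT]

┌────┬────┬────┬────┐ 
│  6 │  7 │  9 │  4 │ 
├────┼────┼────┼────┤ 
│  1 │ 14 │ 10 │  3 │ 
├────┼────┼────┼────┤ 
│ 13 │  5 │  2 │  8 │ 
├────┼────┼────┼────┤ 
│    │ 12 │ 15 │ 11 │ 
└────┴────┴────┴────┘ 
Moves: 5              
                      
                      
                      
                      


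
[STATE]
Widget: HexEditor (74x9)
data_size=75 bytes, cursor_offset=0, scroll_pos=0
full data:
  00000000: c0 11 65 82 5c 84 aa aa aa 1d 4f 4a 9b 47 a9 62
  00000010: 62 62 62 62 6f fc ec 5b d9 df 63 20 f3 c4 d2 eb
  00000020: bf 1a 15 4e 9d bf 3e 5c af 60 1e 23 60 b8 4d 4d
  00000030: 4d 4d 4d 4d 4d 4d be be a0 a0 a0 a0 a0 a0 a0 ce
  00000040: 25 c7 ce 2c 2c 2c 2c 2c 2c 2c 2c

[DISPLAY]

00000000  C0 11 65 82 5c 84 aa aa  aa 1d 4f 4a 9b 47 a9 62  |..e.\.....OJ.
00000010  62 62 62 62 6f fc ec 5b  d9 df 63 20 f3 c4 d2 eb  |bbbbo..[..c .
00000020  bf 1a 15 4e 9d bf 3e 5c  af 60 1e 23 60 b8 4d 4d  |...N..>\.`.#`
00000030  4d 4d 4d 4d 4d 4d be be  a0 a0 a0 a0 a0 a0 a0 ce  |MMMMMM.......
00000040  25 c7 ce 2c 2c 2c 2c 2c  2c 2c 2c                 |%..,,,,,,,,  
                                                                          
                                                                          
                                                                          
                                                                          


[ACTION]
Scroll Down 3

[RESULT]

00000030  4d 4d 4d 4d 4d 4d be be  a0 a0 a0 a0 a0 a0 a0 ce  |MMMMMM.......
00000040  25 c7 ce 2c 2c 2c 2c 2c  2c 2c 2c                 |%..,,,,,,,,  
                                                                          
                                                                          
                                                                          
                                                                          
                                                                          
                                                                          
                                                                          


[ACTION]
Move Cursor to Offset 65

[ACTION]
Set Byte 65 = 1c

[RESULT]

00000030  4d 4d 4d 4d 4d 4d be be  a0 a0 a0 a0 a0 a0 a0 ce  |MMMMMM.......
00000040  25 1C ce 2c 2c 2c 2c 2c  2c 2c 2c                 |%..,,,,,,,,  
                                                                          
                                                                          
                                                                          
                                                                          
                                                                          
                                                                          
                                                                          


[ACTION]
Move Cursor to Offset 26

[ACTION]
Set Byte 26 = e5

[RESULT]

00000030  4d 4d 4d 4d 4d 4d be be  a0 a0 a0 a0 a0 a0 a0 ce  |MMMMMM.......
00000040  25 1c ce 2c 2c 2c 2c 2c  2c 2c 2c                 |%..,,,,,,,,  
                                                                          
                                                                          
                                                                          
                                                                          
                                                                          
                                                                          
                                                                          


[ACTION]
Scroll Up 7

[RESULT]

00000000  c0 11 65 82 5c 84 aa aa  aa 1d 4f 4a 9b 47 a9 62  |..e.\.....OJ.
00000010  62 62 62 62 6f fc ec 5b  d9 df E5 20 f3 c4 d2 eb  |bbbbo..[... .
00000020  bf 1a 15 4e 9d bf 3e 5c  af 60 1e 23 60 b8 4d 4d  |...N..>\.`.#`
00000030  4d 4d 4d 4d 4d 4d be be  a0 a0 a0 a0 a0 a0 a0 ce  |MMMMMM.......
00000040  25 1c ce 2c 2c 2c 2c 2c  2c 2c 2c                 |%..,,,,,,,,  
                                                                          
                                                                          
                                                                          
                                                                          
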